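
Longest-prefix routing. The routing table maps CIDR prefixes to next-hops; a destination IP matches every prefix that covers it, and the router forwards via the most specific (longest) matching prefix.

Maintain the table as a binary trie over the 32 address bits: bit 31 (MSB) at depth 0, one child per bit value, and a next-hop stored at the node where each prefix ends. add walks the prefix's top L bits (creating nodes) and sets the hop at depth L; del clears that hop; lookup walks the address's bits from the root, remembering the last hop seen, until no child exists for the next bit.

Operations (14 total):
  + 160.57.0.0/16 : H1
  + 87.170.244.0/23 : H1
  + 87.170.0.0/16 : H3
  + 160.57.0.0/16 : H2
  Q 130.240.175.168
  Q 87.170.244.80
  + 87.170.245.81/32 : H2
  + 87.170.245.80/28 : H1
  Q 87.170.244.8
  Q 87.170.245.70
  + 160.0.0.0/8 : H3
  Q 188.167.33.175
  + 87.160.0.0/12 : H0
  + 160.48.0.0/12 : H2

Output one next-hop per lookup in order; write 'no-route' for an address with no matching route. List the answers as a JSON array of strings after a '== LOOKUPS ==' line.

Process each operation:
  + 160.57.0.0/16 (H1) depth=16
  + 87.170.244.0/23 (H1) depth=23
  + 87.170.0.0/16 (H3) depth=16
  + 160.57.0.0/16 (H2) depth=16
  lookup 130.240.175.168: bits 10 walk d0:-→d1:-→d2:- -> no-route
  lookup 87.170.244.80: bits 01010111101010101111010 walk d0:-→d1:-→d2:-→d3:-→d4:-→d5:-→d6:-→d7:-→d8:-→d9:-→d10:-→d11:-→d12:-→d13:-→d14:-→d15:-→d16:H3→d17:-→d18:-→d19:-→d20:-→d21:-→d22:-→d23:H1 -> H1
  + 87.170.245.81/32 (H2) depth=32
  + 87.170.245.80/28 (H1) depth=28
  lookup 87.170.244.8: bits 01010111101010101111010 walk d0:-→d1:-→d2:-→d3:-→d4:-→d5:-→d6:-→d7:-→d8:-→d9:-→d10:-→d11:-→d12:-→d13:-→d14:-→d15:-→d16:H3→d17:-→d18:-→d19:-→d20:-→d21:-→d22:-→d23:H1 -> H1
  lookup 87.170.245.70: bits 010101111010101011110101010 walk d0:-→d1:-→d2:-→d3:-→d4:-→d5:-→d6:-→d7:-→d8:-→d9:-→d10:-→d11:-→d12:-→d13:-→d14:-→d15:-→d16:H3→d17:-→d18:-→d19:-→d20:-→d21:-→d22:-→d23:H1→d24:-→d25:-→d26:-→d27:- -> H1
  + 160.0.0.0/8 (H3) depth=8
  lookup 188.167.33.175: bits 101 walk d0:-→d1:-→d2:-→d3:- -> no-route
  + 87.160.0.0/12 (H0) depth=12
  + 160.48.0.0/12 (H2) depth=12

== LOOKUPS ==
["no-route","H1","H1","H1","no-route"]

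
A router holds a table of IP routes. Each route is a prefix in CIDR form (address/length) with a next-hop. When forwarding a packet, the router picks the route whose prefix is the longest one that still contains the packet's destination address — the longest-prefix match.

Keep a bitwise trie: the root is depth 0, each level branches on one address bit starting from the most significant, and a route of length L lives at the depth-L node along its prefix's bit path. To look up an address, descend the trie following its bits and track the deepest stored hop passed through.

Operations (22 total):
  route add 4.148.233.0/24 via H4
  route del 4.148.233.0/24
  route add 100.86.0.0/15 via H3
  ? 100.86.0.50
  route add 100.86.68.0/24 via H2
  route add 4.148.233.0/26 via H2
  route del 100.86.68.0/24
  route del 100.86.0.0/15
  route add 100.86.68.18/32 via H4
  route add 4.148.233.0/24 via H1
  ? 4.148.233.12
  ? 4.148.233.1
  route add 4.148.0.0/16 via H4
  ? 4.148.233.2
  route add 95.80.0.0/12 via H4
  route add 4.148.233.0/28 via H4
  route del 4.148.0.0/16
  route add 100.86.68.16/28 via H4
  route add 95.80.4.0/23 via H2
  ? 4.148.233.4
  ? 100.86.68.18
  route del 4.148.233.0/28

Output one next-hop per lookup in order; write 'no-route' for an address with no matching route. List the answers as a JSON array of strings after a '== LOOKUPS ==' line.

Process each operation:
  + 4.148.233.0/24 (H4) depth=24
  - 4.148.233.0/24 clear@24
  + 100.86.0.0/15 (H3) depth=15
  lookup 100.86.0.50: bits 011001000101011 walk d0:-→d1:-→d2:-→d3:-→d4:-→d5:-→d6:-→d7:-→d8:-→d9:-→d10:-→d11:-→d12:-→d13:-→d14:-→d15:H3 -> H3
  + 100.86.68.0/24 (H2) depth=24
  + 4.148.233.0/26 (H2) depth=26
  - 100.86.68.0/24 clear@24
  - 100.86.0.0/15 clear@15
  + 100.86.68.18/32 (H4) depth=32
  + 4.148.233.0/24 (H1) depth=24
  lookup 4.148.233.12: bits 00000100100101001110100100 walk d0:-→d1:-→d2:-→d3:-→d4:-→d5:-→d6:-→d7:-→d8:-→d9:-→d10:-→d11:-→d12:-→d13:-→d14:-→d15:-→d16:-→d17:-→d18:-→d19:-→d20:-→d21:-→d22:-→d23:-→d24:H1→d25:-→d26:H2 -> H2
  lookup 4.148.233.1: bits 00000100100101001110100100 walk d0:-→d1:-→d2:-→d3:-→d4:-→d5:-→d6:-→d7:-→d8:-→d9:-→d10:-→d11:-→d12:-→d13:-→d14:-→d15:-→d16:-→d17:-→d18:-→d19:-→d20:-→d21:-→d22:-→d23:-→d24:H1→d25:-→d26:H2 -> H2
  + 4.148.0.0/16 (H4) depth=16
  lookup 4.148.233.2: bits 00000100100101001110100100 walk d0:-→d1:-→d2:-→d3:-→d4:-→d5:-→d6:-→d7:-→d8:-→d9:-→d10:-→d11:-→d12:-→d13:-→d14:-→d15:-→d16:H4→d17:-→d18:-→d19:-→d20:-→d21:-→d22:-→d23:-→d24:H1→d25:-→d26:H2 -> H2
  + 95.80.0.0/12 (H4) depth=12
  + 4.148.233.0/28 (H4) depth=28
  - 4.148.0.0/16 clear@16
  + 100.86.68.16/28 (H4) depth=28
  + 95.80.4.0/23 (H2) depth=23
  lookup 4.148.233.4: bits 0000010010010100111010010000 walk d0:-→d1:-→d2:-→d3:-→d4:-→d5:-→d6:-→d7:-→d8:-→d9:-→d10:-→d11:-→d12:-→d13:-→d14:-→d15:-→d16:-→d17:-→d18:-→d19:-→d20:-→d21:-→d22:-→d23:-→d24:H1→d25:-→d26:H2→d27:-→d28:H4 -> H4
  lookup 100.86.68.18: bits 01100100010101100100010000010010 walk d0:-→d1:-→d2:-→d3:-→d4:-→d5:-→d6:-→d7:-→d8:-→d9:-→d10:-→d11:-→d12:-→d13:-→d14:-→d15:-→d16:-→d17:-→d18:-→d19:-→d20:-→d21:-→d22:-→d23:-→d24:-→d25:-→d26:-→d27:-→d28:H4→d29:-→d30:-→d31:-→d32:H4 -> H4
  - 4.148.233.0/28 clear@28

== LOOKUPS ==
["H3","H2","H2","H2","H4","H4"]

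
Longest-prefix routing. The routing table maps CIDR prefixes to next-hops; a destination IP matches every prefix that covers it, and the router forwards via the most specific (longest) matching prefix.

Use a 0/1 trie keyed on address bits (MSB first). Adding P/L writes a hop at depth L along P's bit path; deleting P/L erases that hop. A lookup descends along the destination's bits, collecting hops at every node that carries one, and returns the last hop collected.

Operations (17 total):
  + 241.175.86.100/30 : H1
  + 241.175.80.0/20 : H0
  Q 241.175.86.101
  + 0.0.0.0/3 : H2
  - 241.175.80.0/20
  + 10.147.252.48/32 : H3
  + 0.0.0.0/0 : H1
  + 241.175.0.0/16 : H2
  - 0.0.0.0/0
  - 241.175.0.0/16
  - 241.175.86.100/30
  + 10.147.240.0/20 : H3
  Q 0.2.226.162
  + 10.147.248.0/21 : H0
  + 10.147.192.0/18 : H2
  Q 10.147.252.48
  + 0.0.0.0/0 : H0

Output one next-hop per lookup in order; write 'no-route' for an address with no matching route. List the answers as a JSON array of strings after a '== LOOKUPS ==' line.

Trace:
  + 241.175.86.100/30 (H1) depth=30
  + 241.175.80.0/20 (H0) depth=20
  Q 241.175.86.101: descend 111100011010111101010110011001 ; hops seen [H0,H1] ; pick H1
  + 0.0.0.0/3 (H2) depth=3
  del 241.175.80.0/20 (clear depth 20)
  + 10.147.252.48/32 (H3) depth=32
  + 0.0.0.0/0 (H1) depth=0
  + 241.175.0.0/16 (H2) depth=16
  del 0.0.0.0/0 (clear depth 0)
  del 241.175.0.0/16 (clear depth 16)
  del 241.175.86.100/30 (clear depth 30)
  + 10.147.240.0/20 (H3) depth=20
  Q 0.2.226.162: descend 0000 ; hops seen [H2] ; pick H2
  + 10.147.248.0/21 (H0) depth=21
  + 10.147.192.0/18 (H2) depth=18
  Q 10.147.252.48: descend 00001010100100111111110000110000 ; hops seen [H2,H2,H3,H0,H3] ; pick H3
  + 0.0.0.0/0 (H0) depth=0

== LOOKUPS ==
["H1","H2","H3"]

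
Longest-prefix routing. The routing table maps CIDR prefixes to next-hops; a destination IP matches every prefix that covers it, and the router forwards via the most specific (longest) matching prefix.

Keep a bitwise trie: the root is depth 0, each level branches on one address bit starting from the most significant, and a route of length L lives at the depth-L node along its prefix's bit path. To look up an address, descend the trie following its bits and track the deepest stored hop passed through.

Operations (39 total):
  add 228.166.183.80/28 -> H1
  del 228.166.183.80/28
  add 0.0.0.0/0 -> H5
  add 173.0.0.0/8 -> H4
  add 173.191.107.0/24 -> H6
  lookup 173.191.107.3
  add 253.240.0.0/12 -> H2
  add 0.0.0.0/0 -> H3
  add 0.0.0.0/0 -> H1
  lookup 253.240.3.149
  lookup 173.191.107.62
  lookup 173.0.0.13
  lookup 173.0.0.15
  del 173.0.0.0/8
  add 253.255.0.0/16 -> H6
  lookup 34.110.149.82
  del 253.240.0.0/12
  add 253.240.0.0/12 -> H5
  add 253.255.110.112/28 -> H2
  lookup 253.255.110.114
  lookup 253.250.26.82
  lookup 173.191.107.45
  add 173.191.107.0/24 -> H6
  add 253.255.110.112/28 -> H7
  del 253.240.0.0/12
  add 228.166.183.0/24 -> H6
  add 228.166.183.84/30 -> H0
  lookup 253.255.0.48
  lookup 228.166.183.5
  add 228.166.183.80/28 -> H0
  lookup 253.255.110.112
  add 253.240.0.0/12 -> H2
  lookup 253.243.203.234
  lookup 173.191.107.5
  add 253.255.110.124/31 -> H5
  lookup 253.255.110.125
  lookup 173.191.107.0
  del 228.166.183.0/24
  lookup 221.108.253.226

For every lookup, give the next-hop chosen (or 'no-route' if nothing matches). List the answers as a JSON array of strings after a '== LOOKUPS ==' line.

Process each operation:
  + 228.166.183.80/28 (H1) depth=28
  - 228.166.183.80/28 clear@28
  + 0.0.0.0/0 (H5) depth=0
  + 173.0.0.0/8 (H4) depth=8
  + 173.191.107.0/24 (H6) depth=24
  ? 173.191.107.3  path d0:H5→d1:-→d2:-→d3:-→d4:-→d5:-→d6:-→d7:-→d8:H4→d9:-→d10:-→d11:-→d12:-→d13:-→d14:-→d15:-→d16:-→d17:-→d18:-→d19:-→d20:-→d21:-→d22:-→d23:-→d24:H6  best=H6
  + 253.240.0.0/12 (H2) depth=12
  + 0.0.0.0/0 (H3) depth=0
  + 0.0.0.0/0 (H1) depth=0
  ? 253.240.3.149  path d0:H1→d1:-→d2:-→d3:-→d4:-→d5:-→d6:-→d7:-→d8:-→d9:-→d10:-→d11:-→d12:H2  best=H2
  ? 173.191.107.62  path d0:H1→d1:-→d2:-→d3:-→d4:-→d5:-→d6:-→d7:-→d8:H4→d9:-→d10:-→d11:-→d12:-→d13:-→d14:-→d15:-→d16:-→d17:-→d18:-→d19:-→d20:-→d21:-→d22:-→d23:-→d24:H6  best=H6
  ? 173.0.0.13  path d0:H1→d1:-→d2:-→d3:-→d4:-→d5:-→d6:-→d7:-→d8:H4  best=H4
  ? 173.0.0.15  path d0:H1→d1:-→d2:-→d3:-→d4:-→d5:-→d6:-→d7:-→d8:H4  best=H4
  - 173.0.0.0/8 clear@8
  + 253.255.0.0/16 (H6) depth=16
  ? 34.110.149.82  path d0:H1  best=H1
  - 253.240.0.0/12 clear@12
  + 253.240.0.0/12 (H5) depth=12
  + 253.255.110.112/28 (H2) depth=28
  ? 253.255.110.114  path d0:H1→d1:-→d2:-→d3:-→d4:-→d5:-→d6:-→d7:-→d8:-→d9:-→d10:-→d11:-→d12:H5→d13:-→d14:-→d15:-→d16:H6→d17:-→d18:-→d19:-→d20:-→d21:-→d22:-→d23:-→d24:-→d25:-→d26:-→d27:-→d28:H2  best=H2
  ? 253.250.26.82  path d0:H1→d1:-→d2:-→d3:-→d4:-→d5:-→d6:-→d7:-→d8:-→d9:-→d10:-→d11:-→d12:H5→d13:-  best=H5
  ? 173.191.107.45  path d0:H1→d1:-→d2:-→d3:-→d4:-→d5:-→d6:-→d7:-→d8:-→d9:-→d10:-→d11:-→d12:-→d13:-→d14:-→d15:-→d16:-→d17:-→d18:-→d19:-→d20:-→d21:-→d22:-→d23:-→d24:H6  best=H6
  + 173.191.107.0/24 (H6) depth=24
  + 253.255.110.112/28 (H7) depth=28
  - 253.240.0.0/12 clear@12
  + 228.166.183.0/24 (H6) depth=24
  + 228.166.183.84/30 (H0) depth=30
  ? 253.255.0.48  path d0:H1→d1:-→d2:-→d3:-→d4:-→d5:-→d6:-→d7:-→d8:-→d9:-→d10:-→d11:-→d12:-→d13:-→d14:-→d15:-→d16:H6→d17:-  best=H6
  ? 228.166.183.5  path d0:H1→d1:-→d2:-→d3:-→d4:-→d5:-→d6:-→d7:-→d8:-→d9:-→d10:-→d11:-→d12:-→d13:-→d14:-→d15:-→d16:-→d17:-→d18:-→d19:-→d20:-→d21:-→d22:-→d23:-→d24:H6→d25:-  best=H6
  + 228.166.183.80/28 (H0) depth=28
  ? 253.255.110.112  path d0:H1→d1:-→d2:-→d3:-→d4:-→d5:-→d6:-→d7:-→d8:-→d9:-→d10:-→d11:-→d12:-→d13:-→d14:-→d15:-→d16:H6→d17:-→d18:-→d19:-→d20:-→d21:-→d22:-→d23:-→d24:-→d25:-→d26:-→d27:-→d28:H7  best=H7
  + 253.240.0.0/12 (H2) depth=12
  ? 253.243.203.234  path d0:H1→d1:-→d2:-→d3:-→d4:-→d5:-→d6:-→d7:-→d8:-→d9:-→d10:-→d11:-→d12:H2  best=H2
  ? 173.191.107.5  path d0:H1→d1:-→d2:-→d3:-→d4:-→d5:-→d6:-→d7:-→d8:-→d9:-→d10:-→d11:-→d12:-→d13:-→d14:-→d15:-→d16:-→d17:-→d18:-→d19:-→d20:-→d21:-→d22:-→d23:-→d24:H6  best=H6
  + 253.255.110.124/31 (H5) depth=31
  ? 253.255.110.125  path d0:H1→d1:-→d2:-→d3:-→d4:-→d5:-→d6:-→d7:-→d8:-→d9:-→d10:-→d11:-→d12:H2→d13:-→d14:-→d15:-→d16:H6→d17:-→d18:-→d19:-→d20:-→d21:-→d22:-→d23:-→d24:-→d25:-→d26:-→d27:-→d28:H7→d29:-→d30:-→d31:H5  best=H5
  ? 173.191.107.0  path d0:H1→d1:-→d2:-→d3:-→d4:-→d5:-→d6:-→d7:-→d8:-→d9:-→d10:-→d11:-→d12:-→d13:-→d14:-→d15:-→d16:-→d17:-→d18:-→d19:-→d20:-→d21:-→d22:-→d23:-→d24:H6  best=H6
  - 228.166.183.0/24 clear@24
  ? 221.108.253.226  path d0:H1→d1:-→d2:-  best=H1

== LOOKUPS ==
["H6","H2","H6","H4","H4","H1","H2","H5","H6","H6","H6","H7","H2","H6","H5","H6","H1"]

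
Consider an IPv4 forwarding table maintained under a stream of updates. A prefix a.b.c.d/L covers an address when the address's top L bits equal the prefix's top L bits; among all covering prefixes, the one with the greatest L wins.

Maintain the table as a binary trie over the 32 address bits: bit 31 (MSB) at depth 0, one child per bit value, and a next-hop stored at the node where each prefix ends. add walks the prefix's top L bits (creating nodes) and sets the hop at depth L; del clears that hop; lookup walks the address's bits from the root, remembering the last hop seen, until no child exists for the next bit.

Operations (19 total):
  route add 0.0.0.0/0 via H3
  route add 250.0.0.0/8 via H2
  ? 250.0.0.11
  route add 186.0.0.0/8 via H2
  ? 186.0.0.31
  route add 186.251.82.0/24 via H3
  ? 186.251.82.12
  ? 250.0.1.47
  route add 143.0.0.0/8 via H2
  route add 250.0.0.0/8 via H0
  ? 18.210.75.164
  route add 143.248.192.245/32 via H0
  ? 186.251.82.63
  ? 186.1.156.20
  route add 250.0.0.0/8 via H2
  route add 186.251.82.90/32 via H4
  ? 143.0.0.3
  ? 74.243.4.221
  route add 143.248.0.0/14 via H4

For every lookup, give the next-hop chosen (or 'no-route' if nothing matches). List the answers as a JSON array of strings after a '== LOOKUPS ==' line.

Process each operation:
  + 0.0.0.0/0 (H3) depth=0
  + 250.0.0.0/8 (H2) depth=8
  lookup 250.0.0.11: bits 11111010 walk d0:H3→d1:-→d2:-→d3:-→d4:-→d5:-→d6:-→d7:-→d8:H2 -> H2
  + 186.0.0.0/8 (H2) depth=8
  lookup 186.0.0.31: bits 10111010 walk d0:H3→d1:-→d2:-→d3:-→d4:-→d5:-→d6:-→d7:-→d8:H2 -> H2
  + 186.251.82.0/24 (H3) depth=24
  lookup 186.251.82.12: bits 101110101111101101010010 walk d0:H3→d1:-→d2:-→d3:-→d4:-→d5:-→d6:-→d7:-→d8:H2→d9:-→d10:-→d11:-→d12:-→d13:-→d14:-→d15:-→d16:-→d17:-→d18:-→d19:-→d20:-→d21:-→d22:-→d23:-→d24:H3 -> H3
  lookup 250.0.1.47: bits 11111010 walk d0:H3→d1:-→d2:-→d3:-→d4:-→d5:-→d6:-→d7:-→d8:H2 -> H2
  + 143.0.0.0/8 (H2) depth=8
  + 250.0.0.0/8 (H0) depth=8
  lookup 18.210.75.164: bits ε walk d0:H3 -> H3
  + 143.248.192.245/32 (H0) depth=32
  lookup 186.251.82.63: bits 101110101111101101010010 walk d0:H3→d1:-→d2:-→d3:-→d4:-→d5:-→d6:-→d7:-→d8:H2→d9:-→d10:-→d11:-→d12:-→d13:-→d14:-→d15:-→d16:-→d17:-→d18:-→d19:-→d20:-→d21:-→d22:-→d23:-→d24:H3 -> H3
  lookup 186.1.156.20: bits 10111010 walk d0:H3→d1:-→d2:-→d3:-→d4:-→d5:-→d6:-→d7:-→d8:H2 -> H2
  + 250.0.0.0/8 (H2) depth=8
  + 186.251.82.90/32 (H4) depth=32
  lookup 143.0.0.3: bits 10001111 walk d0:H3→d1:-→d2:-→d3:-→d4:-→d5:-→d6:-→d7:-→d8:H2 -> H2
  lookup 74.243.4.221: bits ε walk d0:H3 -> H3
  + 143.248.0.0/14 (H4) depth=14

== LOOKUPS ==
["H2","H2","H3","H2","H3","H3","H2","H2","H3"]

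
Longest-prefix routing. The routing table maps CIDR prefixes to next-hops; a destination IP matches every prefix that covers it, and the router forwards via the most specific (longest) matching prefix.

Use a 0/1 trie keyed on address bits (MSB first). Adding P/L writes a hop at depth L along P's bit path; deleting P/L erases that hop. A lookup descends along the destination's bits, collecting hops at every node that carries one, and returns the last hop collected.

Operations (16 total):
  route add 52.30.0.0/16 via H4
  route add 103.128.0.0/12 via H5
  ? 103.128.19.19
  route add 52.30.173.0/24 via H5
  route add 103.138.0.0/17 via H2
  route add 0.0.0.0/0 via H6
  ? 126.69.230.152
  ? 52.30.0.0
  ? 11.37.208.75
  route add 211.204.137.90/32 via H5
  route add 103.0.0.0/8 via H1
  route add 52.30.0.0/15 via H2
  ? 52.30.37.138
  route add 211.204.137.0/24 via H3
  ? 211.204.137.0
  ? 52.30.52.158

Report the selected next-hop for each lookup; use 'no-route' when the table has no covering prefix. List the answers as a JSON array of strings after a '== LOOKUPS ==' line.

Apply in order:
  + 52.30.0.0/16 (H4) depth=16
  + 103.128.0.0/12 (H5) depth=12
  Q 103.128.19.19: descend 011001111000 ; hops seen [H5] ; pick H5
  + 52.30.173.0/24 (H5) depth=24
  + 103.138.0.0/17 (H2) depth=17
  + 0.0.0.0/0 (H6) depth=0
  Q 126.69.230.152: descend 011 ; hops seen [H6] ; pick H6
  Q 52.30.0.0: descend 0011010000011110 ; hops seen [H6,H4] ; pick H4
  Q 11.37.208.75: descend 00 ; hops seen [H6] ; pick H6
  + 211.204.137.90/32 (H5) depth=32
  + 103.0.0.0/8 (H1) depth=8
  + 52.30.0.0/15 (H2) depth=15
  Q 52.30.37.138: descend 0011010000011110 ; hops seen [H6,H2,H4] ; pick H4
  + 211.204.137.0/24 (H3) depth=24
  Q 211.204.137.0: descend 1101001111001100100010010 ; hops seen [H6,H3] ; pick H3
  Q 52.30.52.158: descend 0011010000011110 ; hops seen [H6,H2,H4] ; pick H4

== LOOKUPS ==
["H5","H6","H4","H6","H4","H3","H4"]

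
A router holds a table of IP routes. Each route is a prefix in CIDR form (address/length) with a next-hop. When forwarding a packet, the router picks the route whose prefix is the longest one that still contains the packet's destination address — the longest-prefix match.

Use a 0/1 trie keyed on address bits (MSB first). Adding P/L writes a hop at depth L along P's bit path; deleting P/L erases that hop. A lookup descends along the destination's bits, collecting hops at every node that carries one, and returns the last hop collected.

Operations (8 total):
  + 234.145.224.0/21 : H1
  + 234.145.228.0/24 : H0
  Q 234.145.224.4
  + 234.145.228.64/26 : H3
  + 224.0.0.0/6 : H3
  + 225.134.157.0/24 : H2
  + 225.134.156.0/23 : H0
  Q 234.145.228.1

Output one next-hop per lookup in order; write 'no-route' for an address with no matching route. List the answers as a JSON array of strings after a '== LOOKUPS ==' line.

Process each operation:
  add 234.145.224.0/21 -> H1 at depth 21
  add 234.145.228.0/24 -> H0 at depth 24
  ? 234.145.224.4  path d0:-→d1:-→d2:-→d3:-→d4:-→d5:-→d6:-→d7:-→d8:-→d9:-→d10:-→d11:-→d12:-→d13:-→d14:-→d15:-→d16:-→d17:-→d18:-→d19:-→d20:-→d21:H1  best=H1
  add 234.145.228.64/26 -> H3 at depth 26
  add 224.0.0.0/6 -> H3 at depth 6
  add 225.134.157.0/24 -> H2 at depth 24
  add 225.134.156.0/23 -> H0 at depth 23
  ? 234.145.228.1  path d0:-→d1:-→d2:-→d3:-→d4:-→d5:-→d6:-→d7:-→d8:-→d9:-→d10:-→d11:-→d12:-→d13:-→d14:-→d15:-→d16:-→d17:-→d18:-→d19:-→d20:-→d21:H1→d22:-→d23:-→d24:H0→d25:-  best=H0

== LOOKUPS ==
["H1","H0"]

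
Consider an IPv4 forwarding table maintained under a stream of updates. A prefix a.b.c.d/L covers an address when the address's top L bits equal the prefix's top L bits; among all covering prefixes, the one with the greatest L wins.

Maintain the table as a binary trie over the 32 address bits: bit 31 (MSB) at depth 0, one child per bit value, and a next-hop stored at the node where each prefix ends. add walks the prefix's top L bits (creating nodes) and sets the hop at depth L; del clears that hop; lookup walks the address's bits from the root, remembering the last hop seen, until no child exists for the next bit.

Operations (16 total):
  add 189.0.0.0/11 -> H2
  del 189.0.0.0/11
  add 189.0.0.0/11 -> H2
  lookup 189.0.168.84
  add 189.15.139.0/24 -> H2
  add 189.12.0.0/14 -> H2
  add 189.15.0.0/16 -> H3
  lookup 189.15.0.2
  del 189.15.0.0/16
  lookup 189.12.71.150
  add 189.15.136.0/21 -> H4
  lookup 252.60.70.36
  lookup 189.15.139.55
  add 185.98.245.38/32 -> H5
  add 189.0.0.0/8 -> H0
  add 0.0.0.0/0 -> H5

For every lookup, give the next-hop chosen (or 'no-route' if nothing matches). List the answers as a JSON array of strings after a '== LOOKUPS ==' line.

Trace:
  add 189.0.0.0/11 -> H2 at depth 11
  del 189.0.0.0/11 (clear depth 11)
  add 189.0.0.0/11 -> H2 at depth 11
  ? 189.0.168.84  path d0:-→d1:-→d2:-→d3:-→d4:-→d5:-→d6:-→d7:-→d8:-→d9:-→d10:-→d11:H2  best=H2
  add 189.15.139.0/24 -> H2 at depth 24
  add 189.12.0.0/14 -> H2 at depth 14
  add 189.15.0.0/16 -> H3 at depth 16
  ? 189.15.0.2  path d0:-→d1:-→d2:-→d3:-→d4:-→d5:-→d6:-→d7:-→d8:-→d9:-→d10:-→d11:H2→d12:-→d13:-→d14:H2→d15:-→d16:H3  best=H3
  del 189.15.0.0/16 (clear depth 16)
  ? 189.12.71.150  path d0:-→d1:-→d2:-→d3:-→d4:-→d5:-→d6:-→d7:-→d8:-→d9:-→d10:-→d11:H2→d12:-→d13:-→d14:H2  best=H2
  add 189.15.136.0/21 -> H4 at depth 21
  ? 252.60.70.36  path d0:-→d1:-  best=no-route
  ? 189.15.139.55  path d0:-→d1:-→d2:-→d3:-→d4:-→d5:-→d6:-→d7:-→d8:-→d9:-→d10:-→d11:H2→d12:-→d13:-→d14:H2→d15:-→d16:-→d17:-→d18:-→d19:-→d20:-→d21:H4→d22:-→d23:-→d24:H2  best=H2
  add 185.98.245.38/32 -> H5 at depth 32
  add 189.0.0.0/8 -> H0 at depth 8
  add 0.0.0.0/0 -> H5 at depth 0

== LOOKUPS ==
["H2","H3","H2","no-route","H2"]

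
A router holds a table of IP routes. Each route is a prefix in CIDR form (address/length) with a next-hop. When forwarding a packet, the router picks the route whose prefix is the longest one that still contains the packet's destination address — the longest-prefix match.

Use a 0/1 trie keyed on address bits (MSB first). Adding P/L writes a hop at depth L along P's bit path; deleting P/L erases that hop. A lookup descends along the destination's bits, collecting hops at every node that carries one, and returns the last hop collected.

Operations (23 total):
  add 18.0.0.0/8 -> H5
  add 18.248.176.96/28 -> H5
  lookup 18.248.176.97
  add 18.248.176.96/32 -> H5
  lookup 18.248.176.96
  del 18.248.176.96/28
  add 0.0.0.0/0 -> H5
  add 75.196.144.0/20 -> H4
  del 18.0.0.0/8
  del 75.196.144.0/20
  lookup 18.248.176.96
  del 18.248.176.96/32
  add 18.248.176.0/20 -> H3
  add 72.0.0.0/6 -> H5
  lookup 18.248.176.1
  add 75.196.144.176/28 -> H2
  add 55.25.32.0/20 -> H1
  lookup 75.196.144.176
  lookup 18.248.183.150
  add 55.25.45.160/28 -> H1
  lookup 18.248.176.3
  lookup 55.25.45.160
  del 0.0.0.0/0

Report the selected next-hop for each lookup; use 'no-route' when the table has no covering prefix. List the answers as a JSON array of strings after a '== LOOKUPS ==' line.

Apply in order:
  add 18.0.0.0/8 -> H5 at depth 8
  add 18.248.176.96/28 -> H5 at depth 28
  Q 18.248.176.97: descend 0001001011111000101100000110 ; hops seen [H5,H5] ; pick H5
  add 18.248.176.96/32 -> H5 at depth 32
  Q 18.248.176.96: descend 00010010111110001011000001100000 ; hops seen [H5,H5,H5] ; pick H5
  - 18.248.176.96/28 clear@28
  add 0.0.0.0/0 -> H5 at depth 0
  add 75.196.144.0/20 -> H4 at depth 20
  - 18.0.0.0/8 clear@8
  - 75.196.144.0/20 clear@20
  Q 18.248.176.96: descend 00010010111110001011000001100000 ; hops seen [H5,H5] ; pick H5
  - 18.248.176.96/32 clear@32
  add 18.248.176.0/20 -> H3 at depth 20
  add 72.0.0.0/6 -> H5 at depth 6
  Q 18.248.176.1: descend 0001001011111000101100000 ; hops seen [H5,H3] ; pick H3
  add 75.196.144.176/28 -> H2 at depth 28
  add 55.25.32.0/20 -> H1 at depth 20
  Q 75.196.144.176: descend 0100101111000100100100001011 ; hops seen [H5,H5,H2] ; pick H2
  Q 18.248.183.150: descend 000100101111100010110 ; hops seen [H5,H3] ; pick H3
  add 55.25.45.160/28 -> H1 at depth 28
  Q 18.248.176.3: descend 0001001011111000101100000 ; hops seen [H5,H3] ; pick H3
  Q 55.25.45.160: descend 0011011100011001001011011010 ; hops seen [H5,H1,H1] ; pick H1
  - 0.0.0.0/0 clear@0

== LOOKUPS ==
["H5","H5","H5","H3","H2","H3","H3","H1"]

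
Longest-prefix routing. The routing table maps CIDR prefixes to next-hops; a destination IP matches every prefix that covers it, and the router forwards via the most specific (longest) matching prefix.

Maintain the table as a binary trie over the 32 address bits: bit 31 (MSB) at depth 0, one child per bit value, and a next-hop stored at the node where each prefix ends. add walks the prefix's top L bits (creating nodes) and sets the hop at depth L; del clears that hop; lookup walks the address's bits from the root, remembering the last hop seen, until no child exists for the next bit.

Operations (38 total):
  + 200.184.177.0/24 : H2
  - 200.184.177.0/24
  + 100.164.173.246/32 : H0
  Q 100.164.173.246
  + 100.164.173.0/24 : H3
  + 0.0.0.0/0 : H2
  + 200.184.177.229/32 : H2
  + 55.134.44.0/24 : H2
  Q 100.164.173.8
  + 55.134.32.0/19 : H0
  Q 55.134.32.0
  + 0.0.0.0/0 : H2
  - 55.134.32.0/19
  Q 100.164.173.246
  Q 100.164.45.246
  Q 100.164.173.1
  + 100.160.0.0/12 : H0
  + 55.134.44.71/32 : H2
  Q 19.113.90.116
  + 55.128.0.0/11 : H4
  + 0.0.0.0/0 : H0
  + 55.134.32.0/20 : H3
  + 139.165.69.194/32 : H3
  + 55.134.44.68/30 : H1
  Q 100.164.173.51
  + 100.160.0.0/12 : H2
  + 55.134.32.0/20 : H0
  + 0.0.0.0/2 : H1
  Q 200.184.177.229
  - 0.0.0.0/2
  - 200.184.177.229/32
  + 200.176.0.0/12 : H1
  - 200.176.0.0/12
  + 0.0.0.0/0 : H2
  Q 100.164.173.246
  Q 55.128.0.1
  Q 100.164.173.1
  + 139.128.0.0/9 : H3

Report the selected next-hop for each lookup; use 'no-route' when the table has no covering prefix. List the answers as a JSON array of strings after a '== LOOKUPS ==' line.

Process each operation:
  add 200.184.177.0/24 -> H2 at depth 24
  del 200.184.177.0/24 (clear depth 24)
  add 100.164.173.246/32 -> H0 at depth 32
  Q 100.164.173.246: descend 01100100101001001010110111110110 ; hops seen [H0] ; pick H0
  add 100.164.173.0/24 -> H3 at depth 24
  add 0.0.0.0/0 -> H2 at depth 0
  add 200.184.177.229/32 -> H2 at depth 32
  add 55.134.44.0/24 -> H2 at depth 24
  Q 100.164.173.8: descend 011001001010010010101101 ; hops seen [H2,H3] ; pick H3
  add 55.134.32.0/19 -> H0 at depth 19
  Q 55.134.32.0: descend 00110111100001100010 ; hops seen [H2,H0] ; pick H0
  add 0.0.0.0/0 -> H2 at depth 0
  del 55.134.32.0/19 (clear depth 19)
  Q 100.164.173.246: descend 01100100101001001010110111110110 ; hops seen [H2,H3,H0] ; pick H0
  Q 100.164.45.246: descend 0110010010100100 ; hops seen [H2] ; pick H2
  Q 100.164.173.1: descend 011001001010010010101101 ; hops seen [H2,H3] ; pick H3
  add 100.160.0.0/12 -> H0 at depth 12
  add 55.134.44.71/32 -> H2 at depth 32
  Q 19.113.90.116: descend 00 ; hops seen [H2] ; pick H2
  add 55.128.0.0/11 -> H4 at depth 11
  add 0.0.0.0/0 -> H0 at depth 0
  add 55.134.32.0/20 -> H3 at depth 20
  add 139.165.69.194/32 -> H3 at depth 32
  add 55.134.44.68/30 -> H1 at depth 30
  Q 100.164.173.51: descend 011001001010010010101101 ; hops seen [H0,H0,H3] ; pick H3
  add 100.160.0.0/12 -> H2 at depth 12
  add 55.134.32.0/20 -> H0 at depth 20
  add 0.0.0.0/2 -> H1 at depth 2
  Q 200.184.177.229: descend 11001000101110001011000111100101 ; hops seen [H0,H2] ; pick H2
  del 0.0.0.0/2 (clear depth 2)
  del 200.184.177.229/32 (clear depth 32)
  add 200.176.0.0/12 -> H1 at depth 12
  del 200.176.0.0/12 (clear depth 12)
  add 0.0.0.0/0 -> H2 at depth 0
  Q 100.164.173.246: descend 01100100101001001010110111110110 ; hops seen [H2,H2,H3,H0] ; pick H0
  Q 55.128.0.1: descend 0011011110000 ; hops seen [H2,H4] ; pick H4
  Q 100.164.173.1: descend 011001001010010010101101 ; hops seen [H2,H2,H3] ; pick H3
  add 139.128.0.0/9 -> H3 at depth 9

== LOOKUPS ==
["H0","H3","H0","H0","H2","H3","H2","H3","H2","H0","H4","H3"]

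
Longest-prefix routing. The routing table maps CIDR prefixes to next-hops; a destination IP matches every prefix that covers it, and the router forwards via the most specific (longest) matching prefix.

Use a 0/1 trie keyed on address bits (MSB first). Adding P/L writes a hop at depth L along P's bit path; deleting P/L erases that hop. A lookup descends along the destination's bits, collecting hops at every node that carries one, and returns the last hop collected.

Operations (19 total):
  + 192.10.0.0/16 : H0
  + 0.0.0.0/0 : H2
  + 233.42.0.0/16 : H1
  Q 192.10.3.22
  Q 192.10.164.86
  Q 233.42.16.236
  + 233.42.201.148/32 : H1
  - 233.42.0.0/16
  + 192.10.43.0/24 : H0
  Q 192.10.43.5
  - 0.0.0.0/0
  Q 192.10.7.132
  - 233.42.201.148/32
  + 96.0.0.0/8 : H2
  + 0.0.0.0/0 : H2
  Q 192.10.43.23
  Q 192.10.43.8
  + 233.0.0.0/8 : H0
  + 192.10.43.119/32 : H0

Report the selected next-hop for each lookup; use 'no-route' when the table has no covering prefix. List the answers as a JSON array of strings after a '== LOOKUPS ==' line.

Process each operation:
  + 192.10.0.0/16 (H0) depth=16
  + 0.0.0.0/0 (H2) depth=0
  + 233.42.0.0/16 (H1) depth=16
  ? 192.10.3.22  path d0:H2→d1:-→d2:-→d3:-→d4:-→d5:-→d6:-→d7:-→d8:-→d9:-→d10:-→d11:-→d12:-→d13:-→d14:-→d15:-→d16:H0  best=H0
  ? 192.10.164.86  path d0:H2→d1:-→d2:-→d3:-→d4:-→d5:-→d6:-→d7:-→d8:-→d9:-→d10:-→d11:-→d12:-→d13:-→d14:-→d15:-→d16:H0  best=H0
  ? 233.42.16.236  path d0:H2→d1:-→d2:-→d3:-→d4:-→d5:-→d6:-→d7:-→d8:-→d9:-→d10:-→d11:-→d12:-→d13:-→d14:-→d15:-→d16:H1  best=H1
  + 233.42.201.148/32 (H1) depth=32
  del 233.42.0.0/16 (clear depth 16)
  + 192.10.43.0/24 (H0) depth=24
  ? 192.10.43.5  path d0:H2→d1:-→d2:-→d3:-→d4:-→d5:-→d6:-→d7:-→d8:-→d9:-→d10:-→d11:-→d12:-→d13:-→d14:-→d15:-→d16:H0→d17:-→d18:-→d19:-→d20:-→d21:-→d22:-→d23:-→d24:H0  best=H0
  del 0.0.0.0/0 (clear depth 0)
  ? 192.10.7.132  path d0:-→d1:-→d2:-→d3:-→d4:-→d5:-→d6:-→d7:-→d8:-→d9:-→d10:-→d11:-→d12:-→d13:-→d14:-→d15:-→d16:H0→d17:-→d18:-  best=H0
  del 233.42.201.148/32 (clear depth 32)
  + 96.0.0.0/8 (H2) depth=8
  + 0.0.0.0/0 (H2) depth=0
  ? 192.10.43.23  path d0:H2→d1:-→d2:-→d3:-→d4:-→d5:-→d6:-→d7:-→d8:-→d9:-→d10:-→d11:-→d12:-→d13:-→d14:-→d15:-→d16:H0→d17:-→d18:-→d19:-→d20:-→d21:-→d22:-→d23:-→d24:H0  best=H0
  ? 192.10.43.8  path d0:H2→d1:-→d2:-→d3:-→d4:-→d5:-→d6:-→d7:-→d8:-→d9:-→d10:-→d11:-→d12:-→d13:-→d14:-→d15:-→d16:H0→d17:-→d18:-→d19:-→d20:-→d21:-→d22:-→d23:-→d24:H0  best=H0
  + 233.0.0.0/8 (H0) depth=8
  + 192.10.43.119/32 (H0) depth=32

== LOOKUPS ==
["H0","H0","H1","H0","H0","H0","H0"]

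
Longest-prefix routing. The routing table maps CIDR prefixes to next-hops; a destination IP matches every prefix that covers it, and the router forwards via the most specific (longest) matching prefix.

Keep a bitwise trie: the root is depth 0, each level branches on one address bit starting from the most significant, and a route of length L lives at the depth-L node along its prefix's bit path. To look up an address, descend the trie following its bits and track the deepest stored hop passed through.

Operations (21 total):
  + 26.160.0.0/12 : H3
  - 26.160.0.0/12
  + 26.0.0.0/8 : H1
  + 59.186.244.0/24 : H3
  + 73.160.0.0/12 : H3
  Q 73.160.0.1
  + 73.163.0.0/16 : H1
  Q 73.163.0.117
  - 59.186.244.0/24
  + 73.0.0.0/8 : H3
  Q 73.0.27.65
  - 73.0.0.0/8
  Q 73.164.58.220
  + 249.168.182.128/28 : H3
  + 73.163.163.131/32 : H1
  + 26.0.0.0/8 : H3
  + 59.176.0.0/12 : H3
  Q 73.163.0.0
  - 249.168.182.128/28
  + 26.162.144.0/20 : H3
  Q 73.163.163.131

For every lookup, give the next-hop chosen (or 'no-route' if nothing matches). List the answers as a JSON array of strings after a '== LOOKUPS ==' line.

Process each operation:
  + 26.160.0.0/12 (H3) depth=12
  del 26.160.0.0/12 (clear depth 12)
  + 26.0.0.0/8 (H1) depth=8
  + 59.186.244.0/24 (H3) depth=24
  + 73.160.0.0/12 (H3) depth=12
  ? 73.160.0.1  path d0:-→d1:-→d2:-→d3:-→d4:-→d5:-→d6:-→d7:-→d8:-→d9:-→d10:-→d11:-→d12:H3  best=H3
  + 73.163.0.0/16 (H1) depth=16
  ? 73.163.0.117  path d0:-→d1:-→d2:-→d3:-→d4:-→d5:-→d6:-→d7:-→d8:-→d9:-→d10:-→d11:-→d12:H3→d13:-→d14:-→d15:-→d16:H1  best=H1
  del 59.186.244.0/24 (clear depth 24)
  + 73.0.0.0/8 (H3) depth=8
  ? 73.0.27.65  path d0:-→d1:-→d2:-→d3:-→d4:-→d5:-→d6:-→d7:-→d8:H3  best=H3
  del 73.0.0.0/8 (clear depth 8)
  ? 73.164.58.220  path d0:-→d1:-→d2:-→d3:-→d4:-→d5:-→d6:-→d7:-→d8:-→d9:-→d10:-→d11:-→d12:H3→d13:-  best=H3
  + 249.168.182.128/28 (H3) depth=28
  + 73.163.163.131/32 (H1) depth=32
  + 26.0.0.0/8 (H3) depth=8
  + 59.176.0.0/12 (H3) depth=12
  ? 73.163.0.0  path d0:-→d1:-→d2:-→d3:-→d4:-→d5:-→d6:-→d7:-→d8:-→d9:-→d10:-→d11:-→d12:H3→d13:-→d14:-→d15:-→d16:H1  best=H1
  del 249.168.182.128/28 (clear depth 28)
  + 26.162.144.0/20 (H3) depth=20
  ? 73.163.163.131  path d0:-→d1:-→d2:-→d3:-→d4:-→d5:-→d6:-→d7:-→d8:-→d9:-→d10:-→d11:-→d12:H3→d13:-→d14:-→d15:-→d16:H1→d17:-→d18:-→d19:-→d20:-→d21:-→d22:-→d23:-→d24:-→d25:-→d26:-→d27:-→d28:-→d29:-→d30:-→d31:-→d32:H1  best=H1

== LOOKUPS ==
["H3","H1","H3","H3","H1","H1"]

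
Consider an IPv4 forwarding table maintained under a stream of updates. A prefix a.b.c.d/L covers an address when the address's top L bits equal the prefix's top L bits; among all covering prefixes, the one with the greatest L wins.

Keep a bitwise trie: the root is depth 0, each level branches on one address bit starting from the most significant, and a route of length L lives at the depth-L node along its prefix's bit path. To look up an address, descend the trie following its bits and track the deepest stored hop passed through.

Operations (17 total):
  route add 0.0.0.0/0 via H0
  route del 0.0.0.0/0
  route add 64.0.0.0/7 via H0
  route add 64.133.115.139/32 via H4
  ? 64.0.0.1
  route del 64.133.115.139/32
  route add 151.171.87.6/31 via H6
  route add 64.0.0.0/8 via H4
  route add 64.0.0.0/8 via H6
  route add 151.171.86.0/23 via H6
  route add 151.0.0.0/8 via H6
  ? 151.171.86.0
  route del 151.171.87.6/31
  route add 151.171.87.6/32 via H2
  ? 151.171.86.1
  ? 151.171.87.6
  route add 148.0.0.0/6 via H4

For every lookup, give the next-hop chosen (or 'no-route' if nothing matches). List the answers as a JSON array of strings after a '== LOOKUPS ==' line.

Trace:
  add 0.0.0.0/0 -> H0 at depth 0
  del 0.0.0.0/0 (clear depth 0)
  add 64.0.0.0/7 -> H0 at depth 7
  add 64.133.115.139/32 -> H4 at depth 32
  ? 64.0.0.1  path d0:-→d1:-→d2:-→d3:-→d4:-→d5:-→d6:-→d7:H0→d8:-  best=H0
  del 64.133.115.139/32 (clear depth 32)
  add 151.171.87.6/31 -> H6 at depth 31
  add 64.0.0.0/8 -> H4 at depth 8
  add 64.0.0.0/8 -> H6 at depth 8
  add 151.171.86.0/23 -> H6 at depth 23
  add 151.0.0.0/8 -> H6 at depth 8
  ? 151.171.86.0  path d0:-→d1:-→d2:-→d3:-→d4:-→d5:-→d6:-→d7:-→d8:H6→d9:-→d10:-→d11:-→d12:-→d13:-→d14:-→d15:-→d16:-→d17:-→d18:-→d19:-→d20:-→d21:-→d22:-→d23:H6  best=H6
  del 151.171.87.6/31 (clear depth 31)
  add 151.171.87.6/32 -> H2 at depth 32
  ? 151.171.86.1  path d0:-→d1:-→d2:-→d3:-→d4:-→d5:-→d6:-→d7:-→d8:H6→d9:-→d10:-→d11:-→d12:-→d13:-→d14:-→d15:-→d16:-→d17:-→d18:-→d19:-→d20:-→d21:-→d22:-→d23:H6  best=H6
  ? 151.171.87.6  path d0:-→d1:-→d2:-→d3:-→d4:-→d5:-→d6:-→d7:-→d8:H6→d9:-→d10:-→d11:-→d12:-→d13:-→d14:-→d15:-→d16:-→d17:-→d18:-→d19:-→d20:-→d21:-→d22:-→d23:H6→d24:-→d25:-→d26:-→d27:-→d28:-→d29:-→d30:-→d31:-→d32:H2  best=H2
  add 148.0.0.0/6 -> H4 at depth 6

== LOOKUPS ==
["H0","H6","H6","H2"]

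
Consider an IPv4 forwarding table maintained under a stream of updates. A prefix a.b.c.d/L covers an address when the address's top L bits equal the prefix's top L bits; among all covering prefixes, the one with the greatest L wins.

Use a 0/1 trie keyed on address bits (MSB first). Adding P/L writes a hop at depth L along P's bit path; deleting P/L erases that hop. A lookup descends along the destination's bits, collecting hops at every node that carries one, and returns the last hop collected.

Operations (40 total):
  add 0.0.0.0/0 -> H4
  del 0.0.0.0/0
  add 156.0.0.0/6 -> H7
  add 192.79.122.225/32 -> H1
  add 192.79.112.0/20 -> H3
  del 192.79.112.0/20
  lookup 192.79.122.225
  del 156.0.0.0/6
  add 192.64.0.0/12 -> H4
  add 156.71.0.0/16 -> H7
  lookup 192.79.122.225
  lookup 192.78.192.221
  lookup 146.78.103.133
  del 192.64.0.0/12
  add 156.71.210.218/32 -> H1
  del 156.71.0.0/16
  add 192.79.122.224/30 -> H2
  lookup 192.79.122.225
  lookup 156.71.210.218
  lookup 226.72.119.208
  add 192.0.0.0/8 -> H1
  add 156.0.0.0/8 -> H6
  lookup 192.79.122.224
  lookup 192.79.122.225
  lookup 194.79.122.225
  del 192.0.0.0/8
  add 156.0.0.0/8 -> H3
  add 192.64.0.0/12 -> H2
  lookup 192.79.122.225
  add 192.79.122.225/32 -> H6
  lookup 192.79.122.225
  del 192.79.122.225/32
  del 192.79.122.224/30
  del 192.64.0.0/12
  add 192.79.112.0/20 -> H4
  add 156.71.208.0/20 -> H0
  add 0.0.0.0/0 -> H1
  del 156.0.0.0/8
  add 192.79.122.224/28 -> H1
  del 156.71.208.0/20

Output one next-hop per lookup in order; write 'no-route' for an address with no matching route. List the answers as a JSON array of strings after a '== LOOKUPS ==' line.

Process each operation:
  + 0.0.0.0/0 (H4) depth=0
  - 0.0.0.0/0 clear@0
  + 156.0.0.0/6 (H7) depth=6
  + 192.79.122.225/32 (H1) depth=32
  + 192.79.112.0/20 (H3) depth=20
  - 192.79.112.0/20 clear@20
  Q 192.79.122.225: descend 11000000010011110111101011100001 ; hops seen [H1] ; pick H1
  - 156.0.0.0/6 clear@6
  + 192.64.0.0/12 (H4) depth=12
  + 156.71.0.0/16 (H7) depth=16
  Q 192.79.122.225: descend 11000000010011110111101011100001 ; hops seen [H4,H1] ; pick H1
  Q 192.78.192.221: descend 110000000100111 ; hops seen [H4] ; pick H4
  Q 146.78.103.133: descend 1001 ; hops seen [∅] ; pick no-route
  - 192.64.0.0/12 clear@12
  + 156.71.210.218/32 (H1) depth=32
  - 156.71.0.0/16 clear@16
  + 192.79.122.224/30 (H2) depth=30
  Q 192.79.122.225: descend 11000000010011110111101011100001 ; hops seen [H2,H1] ; pick H1
  Q 156.71.210.218: descend 10011100010001111101001011011010 ; hops seen [H1] ; pick H1
  Q 226.72.119.208: descend 11 ; hops seen [∅] ; pick no-route
  + 192.0.0.0/8 (H1) depth=8
  + 156.0.0.0/8 (H6) depth=8
  Q 192.79.122.224: descend 1100000001001111011110101110000 ; hops seen [H1,H2] ; pick H2
  Q 192.79.122.225: descend 11000000010011110111101011100001 ; hops seen [H1,H2,H1] ; pick H1
  Q 194.79.122.225: descend 110000 ; hops seen [∅] ; pick no-route
  - 192.0.0.0/8 clear@8
  + 156.0.0.0/8 (H3) depth=8
  + 192.64.0.0/12 (H2) depth=12
  Q 192.79.122.225: descend 11000000010011110111101011100001 ; hops seen [H2,H2,H1] ; pick H1
  + 192.79.122.225/32 (H6) depth=32
  Q 192.79.122.225: descend 11000000010011110111101011100001 ; hops seen [H2,H2,H6] ; pick H6
  - 192.79.122.225/32 clear@32
  - 192.79.122.224/30 clear@30
  - 192.64.0.0/12 clear@12
  + 192.79.112.0/20 (H4) depth=20
  + 156.71.208.0/20 (H0) depth=20
  + 0.0.0.0/0 (H1) depth=0
  - 156.0.0.0/8 clear@8
  + 192.79.122.224/28 (H1) depth=28
  - 156.71.208.0/20 clear@20

== LOOKUPS ==
["H1","H1","H4","no-route","H1","H1","no-route","H2","H1","no-route","H1","H6"]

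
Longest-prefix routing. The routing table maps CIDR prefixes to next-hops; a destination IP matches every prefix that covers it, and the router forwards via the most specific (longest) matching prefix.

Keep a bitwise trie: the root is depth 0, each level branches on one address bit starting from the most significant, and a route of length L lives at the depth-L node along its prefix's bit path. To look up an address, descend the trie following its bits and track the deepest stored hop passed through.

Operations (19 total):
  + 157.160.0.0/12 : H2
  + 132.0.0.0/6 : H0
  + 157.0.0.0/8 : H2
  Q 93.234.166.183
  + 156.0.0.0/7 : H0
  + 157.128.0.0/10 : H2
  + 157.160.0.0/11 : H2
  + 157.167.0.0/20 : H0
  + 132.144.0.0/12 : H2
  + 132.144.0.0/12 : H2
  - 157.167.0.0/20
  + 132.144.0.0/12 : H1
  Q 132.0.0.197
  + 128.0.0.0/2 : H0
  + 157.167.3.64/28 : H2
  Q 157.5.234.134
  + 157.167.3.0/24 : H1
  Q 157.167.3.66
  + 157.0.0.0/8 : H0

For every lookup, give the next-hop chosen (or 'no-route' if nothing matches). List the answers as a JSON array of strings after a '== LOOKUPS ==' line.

Process each operation:
  add 157.160.0.0/12 -> H2 at depth 12
  add 132.0.0.0/6 -> H0 at depth 6
  add 157.0.0.0/8 -> H2 at depth 8
  lookup 93.234.166.183: bits ε walk d0:- -> no-route
  add 156.0.0.0/7 -> H0 at depth 7
  add 157.128.0.0/10 -> H2 at depth 10
  add 157.160.0.0/11 -> H2 at depth 11
  add 157.167.0.0/20 -> H0 at depth 20
  add 132.144.0.0/12 -> H2 at depth 12
  add 132.144.0.0/12 -> H2 at depth 12
  - 157.167.0.0/20 clear@20
  add 132.144.0.0/12 -> H1 at depth 12
  lookup 132.0.0.197: bits 10000100 walk d0:-→d1:-→d2:-→d3:-→d4:-→d5:-→d6:H0→d7:-→d8:- -> H0
  add 128.0.0.0/2 -> H0 at depth 2
  add 157.167.3.64/28 -> H2 at depth 28
  lookup 157.5.234.134: bits 10011101 walk d0:-→d1:-→d2:H0→d3:-→d4:-→d5:-→d6:-→d7:H0→d8:H2 -> H2
  add 157.167.3.0/24 -> H1 at depth 24
  lookup 157.167.3.66: bits 1001110110100111000000110100 walk d0:-→d1:-→d2:H0→d3:-→d4:-→d5:-→d6:-→d7:H0→d8:H2→d9:-→d10:H2→d11:H2→d12:H2→d13:-→d14:-→d15:-→d16:-→d17:-→d18:-→d19:-→d20:-→d21:-→d22:-→d23:-→d24:H1→d25:-→d26:-→d27:-→d28:H2 -> H2
  add 157.0.0.0/8 -> H0 at depth 8

== LOOKUPS ==
["no-route","H0","H2","H2"]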